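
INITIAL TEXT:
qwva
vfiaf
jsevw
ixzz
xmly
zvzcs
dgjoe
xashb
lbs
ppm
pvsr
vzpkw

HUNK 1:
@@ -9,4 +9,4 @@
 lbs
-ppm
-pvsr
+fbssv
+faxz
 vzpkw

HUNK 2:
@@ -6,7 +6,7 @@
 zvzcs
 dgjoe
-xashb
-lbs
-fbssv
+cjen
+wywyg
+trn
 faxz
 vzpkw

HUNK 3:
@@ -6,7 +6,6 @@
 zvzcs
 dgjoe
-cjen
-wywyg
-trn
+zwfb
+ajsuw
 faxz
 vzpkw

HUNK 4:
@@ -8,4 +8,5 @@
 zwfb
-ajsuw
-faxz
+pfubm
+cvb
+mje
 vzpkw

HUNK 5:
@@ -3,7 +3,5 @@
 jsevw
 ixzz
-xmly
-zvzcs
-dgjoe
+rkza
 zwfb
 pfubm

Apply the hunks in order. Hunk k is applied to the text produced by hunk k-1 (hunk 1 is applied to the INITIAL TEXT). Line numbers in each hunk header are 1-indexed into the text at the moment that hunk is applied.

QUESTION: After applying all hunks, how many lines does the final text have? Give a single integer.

Answer: 10

Derivation:
Hunk 1: at line 9 remove [ppm,pvsr] add [fbssv,faxz] -> 12 lines: qwva vfiaf jsevw ixzz xmly zvzcs dgjoe xashb lbs fbssv faxz vzpkw
Hunk 2: at line 6 remove [xashb,lbs,fbssv] add [cjen,wywyg,trn] -> 12 lines: qwva vfiaf jsevw ixzz xmly zvzcs dgjoe cjen wywyg trn faxz vzpkw
Hunk 3: at line 6 remove [cjen,wywyg,trn] add [zwfb,ajsuw] -> 11 lines: qwva vfiaf jsevw ixzz xmly zvzcs dgjoe zwfb ajsuw faxz vzpkw
Hunk 4: at line 8 remove [ajsuw,faxz] add [pfubm,cvb,mje] -> 12 lines: qwva vfiaf jsevw ixzz xmly zvzcs dgjoe zwfb pfubm cvb mje vzpkw
Hunk 5: at line 3 remove [xmly,zvzcs,dgjoe] add [rkza] -> 10 lines: qwva vfiaf jsevw ixzz rkza zwfb pfubm cvb mje vzpkw
Final line count: 10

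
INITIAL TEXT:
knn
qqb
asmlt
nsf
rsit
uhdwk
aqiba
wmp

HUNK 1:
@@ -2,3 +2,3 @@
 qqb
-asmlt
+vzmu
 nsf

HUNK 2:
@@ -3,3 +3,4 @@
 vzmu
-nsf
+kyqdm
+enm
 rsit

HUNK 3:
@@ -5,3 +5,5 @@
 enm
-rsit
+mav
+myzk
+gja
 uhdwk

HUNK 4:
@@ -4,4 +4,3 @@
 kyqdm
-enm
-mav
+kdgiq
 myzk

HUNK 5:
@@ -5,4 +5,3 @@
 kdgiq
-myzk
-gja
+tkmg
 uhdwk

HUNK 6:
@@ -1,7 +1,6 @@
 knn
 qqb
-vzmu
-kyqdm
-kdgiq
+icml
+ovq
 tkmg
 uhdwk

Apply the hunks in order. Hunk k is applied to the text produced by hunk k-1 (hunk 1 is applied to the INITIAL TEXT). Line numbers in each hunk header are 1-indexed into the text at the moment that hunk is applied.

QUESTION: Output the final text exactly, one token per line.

Answer: knn
qqb
icml
ovq
tkmg
uhdwk
aqiba
wmp

Derivation:
Hunk 1: at line 2 remove [asmlt] add [vzmu] -> 8 lines: knn qqb vzmu nsf rsit uhdwk aqiba wmp
Hunk 2: at line 3 remove [nsf] add [kyqdm,enm] -> 9 lines: knn qqb vzmu kyqdm enm rsit uhdwk aqiba wmp
Hunk 3: at line 5 remove [rsit] add [mav,myzk,gja] -> 11 lines: knn qqb vzmu kyqdm enm mav myzk gja uhdwk aqiba wmp
Hunk 4: at line 4 remove [enm,mav] add [kdgiq] -> 10 lines: knn qqb vzmu kyqdm kdgiq myzk gja uhdwk aqiba wmp
Hunk 5: at line 5 remove [myzk,gja] add [tkmg] -> 9 lines: knn qqb vzmu kyqdm kdgiq tkmg uhdwk aqiba wmp
Hunk 6: at line 1 remove [vzmu,kyqdm,kdgiq] add [icml,ovq] -> 8 lines: knn qqb icml ovq tkmg uhdwk aqiba wmp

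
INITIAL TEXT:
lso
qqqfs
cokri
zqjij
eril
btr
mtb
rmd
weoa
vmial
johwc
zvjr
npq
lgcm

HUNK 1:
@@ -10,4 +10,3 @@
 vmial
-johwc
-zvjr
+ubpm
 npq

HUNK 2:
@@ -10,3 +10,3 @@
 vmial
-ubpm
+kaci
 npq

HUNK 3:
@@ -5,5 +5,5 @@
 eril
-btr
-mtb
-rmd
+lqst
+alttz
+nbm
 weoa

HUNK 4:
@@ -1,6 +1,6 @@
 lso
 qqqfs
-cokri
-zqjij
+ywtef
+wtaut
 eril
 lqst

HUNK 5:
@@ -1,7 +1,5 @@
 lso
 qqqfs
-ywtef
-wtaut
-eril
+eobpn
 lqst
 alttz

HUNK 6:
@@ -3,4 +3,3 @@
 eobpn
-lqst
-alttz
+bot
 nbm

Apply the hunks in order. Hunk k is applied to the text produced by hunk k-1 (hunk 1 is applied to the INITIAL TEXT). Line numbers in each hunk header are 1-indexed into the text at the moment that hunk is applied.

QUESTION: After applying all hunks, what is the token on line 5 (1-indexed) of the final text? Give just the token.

Answer: nbm

Derivation:
Hunk 1: at line 10 remove [johwc,zvjr] add [ubpm] -> 13 lines: lso qqqfs cokri zqjij eril btr mtb rmd weoa vmial ubpm npq lgcm
Hunk 2: at line 10 remove [ubpm] add [kaci] -> 13 lines: lso qqqfs cokri zqjij eril btr mtb rmd weoa vmial kaci npq lgcm
Hunk 3: at line 5 remove [btr,mtb,rmd] add [lqst,alttz,nbm] -> 13 lines: lso qqqfs cokri zqjij eril lqst alttz nbm weoa vmial kaci npq lgcm
Hunk 4: at line 1 remove [cokri,zqjij] add [ywtef,wtaut] -> 13 lines: lso qqqfs ywtef wtaut eril lqst alttz nbm weoa vmial kaci npq lgcm
Hunk 5: at line 1 remove [ywtef,wtaut,eril] add [eobpn] -> 11 lines: lso qqqfs eobpn lqst alttz nbm weoa vmial kaci npq lgcm
Hunk 6: at line 3 remove [lqst,alttz] add [bot] -> 10 lines: lso qqqfs eobpn bot nbm weoa vmial kaci npq lgcm
Final line 5: nbm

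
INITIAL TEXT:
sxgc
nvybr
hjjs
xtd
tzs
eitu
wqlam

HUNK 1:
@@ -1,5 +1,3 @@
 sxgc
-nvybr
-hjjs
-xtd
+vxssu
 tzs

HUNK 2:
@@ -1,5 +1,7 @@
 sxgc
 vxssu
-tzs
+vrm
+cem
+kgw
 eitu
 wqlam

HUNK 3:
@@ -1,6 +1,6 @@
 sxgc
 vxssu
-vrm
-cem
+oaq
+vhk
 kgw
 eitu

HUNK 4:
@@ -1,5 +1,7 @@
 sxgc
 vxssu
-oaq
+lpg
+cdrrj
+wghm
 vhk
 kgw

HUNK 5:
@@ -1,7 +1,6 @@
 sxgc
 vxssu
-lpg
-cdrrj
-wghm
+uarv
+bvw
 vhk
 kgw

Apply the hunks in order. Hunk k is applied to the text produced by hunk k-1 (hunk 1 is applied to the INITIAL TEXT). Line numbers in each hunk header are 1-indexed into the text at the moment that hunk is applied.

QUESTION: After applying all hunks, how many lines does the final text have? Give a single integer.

Answer: 8

Derivation:
Hunk 1: at line 1 remove [nvybr,hjjs,xtd] add [vxssu] -> 5 lines: sxgc vxssu tzs eitu wqlam
Hunk 2: at line 1 remove [tzs] add [vrm,cem,kgw] -> 7 lines: sxgc vxssu vrm cem kgw eitu wqlam
Hunk 3: at line 1 remove [vrm,cem] add [oaq,vhk] -> 7 lines: sxgc vxssu oaq vhk kgw eitu wqlam
Hunk 4: at line 1 remove [oaq] add [lpg,cdrrj,wghm] -> 9 lines: sxgc vxssu lpg cdrrj wghm vhk kgw eitu wqlam
Hunk 5: at line 1 remove [lpg,cdrrj,wghm] add [uarv,bvw] -> 8 lines: sxgc vxssu uarv bvw vhk kgw eitu wqlam
Final line count: 8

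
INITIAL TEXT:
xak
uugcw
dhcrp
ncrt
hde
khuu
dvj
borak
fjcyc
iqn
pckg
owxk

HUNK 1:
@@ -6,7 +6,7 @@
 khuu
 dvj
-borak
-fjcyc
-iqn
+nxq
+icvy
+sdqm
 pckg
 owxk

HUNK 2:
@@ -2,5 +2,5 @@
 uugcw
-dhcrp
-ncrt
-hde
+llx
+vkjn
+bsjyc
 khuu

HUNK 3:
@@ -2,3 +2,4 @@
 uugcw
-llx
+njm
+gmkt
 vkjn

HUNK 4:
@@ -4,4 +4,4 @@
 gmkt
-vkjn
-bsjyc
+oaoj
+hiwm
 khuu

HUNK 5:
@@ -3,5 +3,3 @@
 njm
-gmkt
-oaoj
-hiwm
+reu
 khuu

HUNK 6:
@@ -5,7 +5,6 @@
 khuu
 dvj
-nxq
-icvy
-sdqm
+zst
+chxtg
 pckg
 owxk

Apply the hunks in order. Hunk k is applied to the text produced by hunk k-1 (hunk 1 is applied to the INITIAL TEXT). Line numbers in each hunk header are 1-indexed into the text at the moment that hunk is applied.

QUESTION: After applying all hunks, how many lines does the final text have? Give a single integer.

Answer: 10

Derivation:
Hunk 1: at line 6 remove [borak,fjcyc,iqn] add [nxq,icvy,sdqm] -> 12 lines: xak uugcw dhcrp ncrt hde khuu dvj nxq icvy sdqm pckg owxk
Hunk 2: at line 2 remove [dhcrp,ncrt,hde] add [llx,vkjn,bsjyc] -> 12 lines: xak uugcw llx vkjn bsjyc khuu dvj nxq icvy sdqm pckg owxk
Hunk 3: at line 2 remove [llx] add [njm,gmkt] -> 13 lines: xak uugcw njm gmkt vkjn bsjyc khuu dvj nxq icvy sdqm pckg owxk
Hunk 4: at line 4 remove [vkjn,bsjyc] add [oaoj,hiwm] -> 13 lines: xak uugcw njm gmkt oaoj hiwm khuu dvj nxq icvy sdqm pckg owxk
Hunk 5: at line 3 remove [gmkt,oaoj,hiwm] add [reu] -> 11 lines: xak uugcw njm reu khuu dvj nxq icvy sdqm pckg owxk
Hunk 6: at line 5 remove [nxq,icvy,sdqm] add [zst,chxtg] -> 10 lines: xak uugcw njm reu khuu dvj zst chxtg pckg owxk
Final line count: 10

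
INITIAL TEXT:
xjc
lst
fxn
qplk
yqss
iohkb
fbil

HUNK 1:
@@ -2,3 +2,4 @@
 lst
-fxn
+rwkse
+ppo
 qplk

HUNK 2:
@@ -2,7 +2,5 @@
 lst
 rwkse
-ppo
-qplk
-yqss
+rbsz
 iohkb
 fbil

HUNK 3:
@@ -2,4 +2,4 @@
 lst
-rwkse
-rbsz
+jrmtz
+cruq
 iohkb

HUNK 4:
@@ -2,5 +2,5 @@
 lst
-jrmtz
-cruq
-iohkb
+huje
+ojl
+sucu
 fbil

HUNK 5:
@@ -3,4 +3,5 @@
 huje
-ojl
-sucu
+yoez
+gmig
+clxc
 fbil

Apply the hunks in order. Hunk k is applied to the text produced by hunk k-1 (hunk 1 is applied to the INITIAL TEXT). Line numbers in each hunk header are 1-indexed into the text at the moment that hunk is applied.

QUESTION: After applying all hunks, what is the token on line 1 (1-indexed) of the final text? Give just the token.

Hunk 1: at line 2 remove [fxn] add [rwkse,ppo] -> 8 lines: xjc lst rwkse ppo qplk yqss iohkb fbil
Hunk 2: at line 2 remove [ppo,qplk,yqss] add [rbsz] -> 6 lines: xjc lst rwkse rbsz iohkb fbil
Hunk 3: at line 2 remove [rwkse,rbsz] add [jrmtz,cruq] -> 6 lines: xjc lst jrmtz cruq iohkb fbil
Hunk 4: at line 2 remove [jrmtz,cruq,iohkb] add [huje,ojl,sucu] -> 6 lines: xjc lst huje ojl sucu fbil
Hunk 5: at line 3 remove [ojl,sucu] add [yoez,gmig,clxc] -> 7 lines: xjc lst huje yoez gmig clxc fbil
Final line 1: xjc

Answer: xjc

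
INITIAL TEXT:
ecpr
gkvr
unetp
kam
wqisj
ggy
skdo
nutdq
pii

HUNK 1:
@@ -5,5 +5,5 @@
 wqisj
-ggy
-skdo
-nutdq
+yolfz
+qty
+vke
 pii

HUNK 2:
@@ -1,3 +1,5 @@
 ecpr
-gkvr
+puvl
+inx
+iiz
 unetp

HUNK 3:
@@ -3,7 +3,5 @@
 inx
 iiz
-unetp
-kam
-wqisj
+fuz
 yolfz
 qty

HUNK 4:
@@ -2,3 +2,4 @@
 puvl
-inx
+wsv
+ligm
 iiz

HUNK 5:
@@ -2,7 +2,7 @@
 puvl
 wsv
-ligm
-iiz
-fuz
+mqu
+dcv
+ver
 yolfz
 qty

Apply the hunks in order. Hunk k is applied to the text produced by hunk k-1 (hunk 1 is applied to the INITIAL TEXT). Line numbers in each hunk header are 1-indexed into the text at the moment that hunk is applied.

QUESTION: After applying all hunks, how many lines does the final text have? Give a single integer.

Answer: 10

Derivation:
Hunk 1: at line 5 remove [ggy,skdo,nutdq] add [yolfz,qty,vke] -> 9 lines: ecpr gkvr unetp kam wqisj yolfz qty vke pii
Hunk 2: at line 1 remove [gkvr] add [puvl,inx,iiz] -> 11 lines: ecpr puvl inx iiz unetp kam wqisj yolfz qty vke pii
Hunk 3: at line 3 remove [unetp,kam,wqisj] add [fuz] -> 9 lines: ecpr puvl inx iiz fuz yolfz qty vke pii
Hunk 4: at line 2 remove [inx] add [wsv,ligm] -> 10 lines: ecpr puvl wsv ligm iiz fuz yolfz qty vke pii
Hunk 5: at line 2 remove [ligm,iiz,fuz] add [mqu,dcv,ver] -> 10 lines: ecpr puvl wsv mqu dcv ver yolfz qty vke pii
Final line count: 10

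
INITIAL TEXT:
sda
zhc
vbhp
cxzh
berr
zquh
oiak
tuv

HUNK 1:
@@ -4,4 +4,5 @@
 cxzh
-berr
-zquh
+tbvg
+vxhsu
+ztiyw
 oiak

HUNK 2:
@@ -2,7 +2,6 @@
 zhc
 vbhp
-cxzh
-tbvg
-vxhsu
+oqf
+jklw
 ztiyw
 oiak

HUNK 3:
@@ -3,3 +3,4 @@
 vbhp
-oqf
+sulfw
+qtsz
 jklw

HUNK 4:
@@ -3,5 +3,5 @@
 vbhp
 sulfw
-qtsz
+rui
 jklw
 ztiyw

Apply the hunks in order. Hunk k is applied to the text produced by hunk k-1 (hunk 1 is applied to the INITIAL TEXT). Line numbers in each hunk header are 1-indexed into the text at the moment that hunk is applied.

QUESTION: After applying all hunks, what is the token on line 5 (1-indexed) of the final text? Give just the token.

Hunk 1: at line 4 remove [berr,zquh] add [tbvg,vxhsu,ztiyw] -> 9 lines: sda zhc vbhp cxzh tbvg vxhsu ztiyw oiak tuv
Hunk 2: at line 2 remove [cxzh,tbvg,vxhsu] add [oqf,jklw] -> 8 lines: sda zhc vbhp oqf jklw ztiyw oiak tuv
Hunk 3: at line 3 remove [oqf] add [sulfw,qtsz] -> 9 lines: sda zhc vbhp sulfw qtsz jklw ztiyw oiak tuv
Hunk 4: at line 3 remove [qtsz] add [rui] -> 9 lines: sda zhc vbhp sulfw rui jklw ztiyw oiak tuv
Final line 5: rui

Answer: rui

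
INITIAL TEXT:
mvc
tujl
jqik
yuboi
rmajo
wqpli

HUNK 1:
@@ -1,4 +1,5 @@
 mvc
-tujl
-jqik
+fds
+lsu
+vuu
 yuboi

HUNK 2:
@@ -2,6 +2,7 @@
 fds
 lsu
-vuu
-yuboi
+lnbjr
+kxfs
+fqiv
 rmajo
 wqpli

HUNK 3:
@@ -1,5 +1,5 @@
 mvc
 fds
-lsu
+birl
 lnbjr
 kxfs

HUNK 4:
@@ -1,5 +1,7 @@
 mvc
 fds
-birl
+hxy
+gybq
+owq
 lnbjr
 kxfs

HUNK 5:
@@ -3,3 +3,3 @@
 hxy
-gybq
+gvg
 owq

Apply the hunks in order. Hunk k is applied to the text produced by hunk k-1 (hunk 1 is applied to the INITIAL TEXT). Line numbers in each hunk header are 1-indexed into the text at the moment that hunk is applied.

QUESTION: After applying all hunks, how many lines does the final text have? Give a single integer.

Answer: 10

Derivation:
Hunk 1: at line 1 remove [tujl,jqik] add [fds,lsu,vuu] -> 7 lines: mvc fds lsu vuu yuboi rmajo wqpli
Hunk 2: at line 2 remove [vuu,yuboi] add [lnbjr,kxfs,fqiv] -> 8 lines: mvc fds lsu lnbjr kxfs fqiv rmajo wqpli
Hunk 3: at line 1 remove [lsu] add [birl] -> 8 lines: mvc fds birl lnbjr kxfs fqiv rmajo wqpli
Hunk 4: at line 1 remove [birl] add [hxy,gybq,owq] -> 10 lines: mvc fds hxy gybq owq lnbjr kxfs fqiv rmajo wqpli
Hunk 5: at line 3 remove [gybq] add [gvg] -> 10 lines: mvc fds hxy gvg owq lnbjr kxfs fqiv rmajo wqpli
Final line count: 10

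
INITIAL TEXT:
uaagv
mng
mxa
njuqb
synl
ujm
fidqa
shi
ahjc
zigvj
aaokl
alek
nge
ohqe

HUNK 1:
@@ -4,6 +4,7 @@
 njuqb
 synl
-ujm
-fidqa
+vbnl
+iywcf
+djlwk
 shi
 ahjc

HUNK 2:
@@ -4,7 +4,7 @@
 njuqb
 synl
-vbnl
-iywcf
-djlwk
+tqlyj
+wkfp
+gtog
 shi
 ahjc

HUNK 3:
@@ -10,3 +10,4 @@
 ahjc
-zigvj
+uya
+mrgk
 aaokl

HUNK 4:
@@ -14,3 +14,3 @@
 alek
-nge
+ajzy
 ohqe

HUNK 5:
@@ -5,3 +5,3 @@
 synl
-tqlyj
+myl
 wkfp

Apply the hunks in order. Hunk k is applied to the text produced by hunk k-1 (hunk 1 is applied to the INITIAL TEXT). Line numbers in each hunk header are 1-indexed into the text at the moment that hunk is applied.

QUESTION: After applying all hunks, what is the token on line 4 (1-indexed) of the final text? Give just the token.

Answer: njuqb

Derivation:
Hunk 1: at line 4 remove [ujm,fidqa] add [vbnl,iywcf,djlwk] -> 15 lines: uaagv mng mxa njuqb synl vbnl iywcf djlwk shi ahjc zigvj aaokl alek nge ohqe
Hunk 2: at line 4 remove [vbnl,iywcf,djlwk] add [tqlyj,wkfp,gtog] -> 15 lines: uaagv mng mxa njuqb synl tqlyj wkfp gtog shi ahjc zigvj aaokl alek nge ohqe
Hunk 3: at line 10 remove [zigvj] add [uya,mrgk] -> 16 lines: uaagv mng mxa njuqb synl tqlyj wkfp gtog shi ahjc uya mrgk aaokl alek nge ohqe
Hunk 4: at line 14 remove [nge] add [ajzy] -> 16 lines: uaagv mng mxa njuqb synl tqlyj wkfp gtog shi ahjc uya mrgk aaokl alek ajzy ohqe
Hunk 5: at line 5 remove [tqlyj] add [myl] -> 16 lines: uaagv mng mxa njuqb synl myl wkfp gtog shi ahjc uya mrgk aaokl alek ajzy ohqe
Final line 4: njuqb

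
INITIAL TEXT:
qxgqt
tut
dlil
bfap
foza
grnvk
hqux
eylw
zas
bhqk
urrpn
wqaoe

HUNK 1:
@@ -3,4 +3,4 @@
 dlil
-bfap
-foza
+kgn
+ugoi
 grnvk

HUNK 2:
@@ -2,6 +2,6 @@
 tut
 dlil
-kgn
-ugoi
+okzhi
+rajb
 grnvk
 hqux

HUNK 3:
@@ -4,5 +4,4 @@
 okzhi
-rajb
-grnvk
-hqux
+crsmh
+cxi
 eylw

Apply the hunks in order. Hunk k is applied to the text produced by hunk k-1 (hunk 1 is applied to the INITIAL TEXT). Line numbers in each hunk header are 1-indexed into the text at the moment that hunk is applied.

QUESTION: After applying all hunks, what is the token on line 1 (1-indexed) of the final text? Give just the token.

Answer: qxgqt

Derivation:
Hunk 1: at line 3 remove [bfap,foza] add [kgn,ugoi] -> 12 lines: qxgqt tut dlil kgn ugoi grnvk hqux eylw zas bhqk urrpn wqaoe
Hunk 2: at line 2 remove [kgn,ugoi] add [okzhi,rajb] -> 12 lines: qxgqt tut dlil okzhi rajb grnvk hqux eylw zas bhqk urrpn wqaoe
Hunk 3: at line 4 remove [rajb,grnvk,hqux] add [crsmh,cxi] -> 11 lines: qxgqt tut dlil okzhi crsmh cxi eylw zas bhqk urrpn wqaoe
Final line 1: qxgqt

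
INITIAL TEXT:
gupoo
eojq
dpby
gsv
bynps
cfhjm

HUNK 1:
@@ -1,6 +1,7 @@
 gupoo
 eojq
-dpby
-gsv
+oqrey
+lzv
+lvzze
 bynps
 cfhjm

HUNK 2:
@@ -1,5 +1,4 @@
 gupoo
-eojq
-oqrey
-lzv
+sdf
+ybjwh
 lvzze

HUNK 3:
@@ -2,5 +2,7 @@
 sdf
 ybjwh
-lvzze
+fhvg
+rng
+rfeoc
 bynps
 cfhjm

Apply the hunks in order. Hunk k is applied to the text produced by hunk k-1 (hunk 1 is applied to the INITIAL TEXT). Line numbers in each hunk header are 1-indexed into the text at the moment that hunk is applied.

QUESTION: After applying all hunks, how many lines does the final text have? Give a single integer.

Hunk 1: at line 1 remove [dpby,gsv] add [oqrey,lzv,lvzze] -> 7 lines: gupoo eojq oqrey lzv lvzze bynps cfhjm
Hunk 2: at line 1 remove [eojq,oqrey,lzv] add [sdf,ybjwh] -> 6 lines: gupoo sdf ybjwh lvzze bynps cfhjm
Hunk 3: at line 2 remove [lvzze] add [fhvg,rng,rfeoc] -> 8 lines: gupoo sdf ybjwh fhvg rng rfeoc bynps cfhjm
Final line count: 8

Answer: 8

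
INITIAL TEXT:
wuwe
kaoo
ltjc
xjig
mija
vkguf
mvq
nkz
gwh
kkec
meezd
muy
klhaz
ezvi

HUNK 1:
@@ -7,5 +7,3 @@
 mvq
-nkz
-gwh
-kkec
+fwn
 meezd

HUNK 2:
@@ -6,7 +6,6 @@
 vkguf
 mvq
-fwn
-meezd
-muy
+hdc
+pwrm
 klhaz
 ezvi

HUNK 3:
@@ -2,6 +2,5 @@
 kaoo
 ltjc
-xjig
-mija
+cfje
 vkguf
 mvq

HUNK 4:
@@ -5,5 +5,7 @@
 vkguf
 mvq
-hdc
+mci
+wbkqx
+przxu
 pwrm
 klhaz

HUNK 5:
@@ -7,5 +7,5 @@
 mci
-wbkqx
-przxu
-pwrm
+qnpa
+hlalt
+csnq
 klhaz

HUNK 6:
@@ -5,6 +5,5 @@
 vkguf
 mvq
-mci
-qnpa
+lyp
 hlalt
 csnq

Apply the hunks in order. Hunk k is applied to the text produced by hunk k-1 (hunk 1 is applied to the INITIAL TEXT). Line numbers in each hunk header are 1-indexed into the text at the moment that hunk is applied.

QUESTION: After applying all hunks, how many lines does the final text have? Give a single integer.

Hunk 1: at line 7 remove [nkz,gwh,kkec] add [fwn] -> 12 lines: wuwe kaoo ltjc xjig mija vkguf mvq fwn meezd muy klhaz ezvi
Hunk 2: at line 6 remove [fwn,meezd,muy] add [hdc,pwrm] -> 11 lines: wuwe kaoo ltjc xjig mija vkguf mvq hdc pwrm klhaz ezvi
Hunk 3: at line 2 remove [xjig,mija] add [cfje] -> 10 lines: wuwe kaoo ltjc cfje vkguf mvq hdc pwrm klhaz ezvi
Hunk 4: at line 5 remove [hdc] add [mci,wbkqx,przxu] -> 12 lines: wuwe kaoo ltjc cfje vkguf mvq mci wbkqx przxu pwrm klhaz ezvi
Hunk 5: at line 7 remove [wbkqx,przxu,pwrm] add [qnpa,hlalt,csnq] -> 12 lines: wuwe kaoo ltjc cfje vkguf mvq mci qnpa hlalt csnq klhaz ezvi
Hunk 6: at line 5 remove [mci,qnpa] add [lyp] -> 11 lines: wuwe kaoo ltjc cfje vkguf mvq lyp hlalt csnq klhaz ezvi
Final line count: 11

Answer: 11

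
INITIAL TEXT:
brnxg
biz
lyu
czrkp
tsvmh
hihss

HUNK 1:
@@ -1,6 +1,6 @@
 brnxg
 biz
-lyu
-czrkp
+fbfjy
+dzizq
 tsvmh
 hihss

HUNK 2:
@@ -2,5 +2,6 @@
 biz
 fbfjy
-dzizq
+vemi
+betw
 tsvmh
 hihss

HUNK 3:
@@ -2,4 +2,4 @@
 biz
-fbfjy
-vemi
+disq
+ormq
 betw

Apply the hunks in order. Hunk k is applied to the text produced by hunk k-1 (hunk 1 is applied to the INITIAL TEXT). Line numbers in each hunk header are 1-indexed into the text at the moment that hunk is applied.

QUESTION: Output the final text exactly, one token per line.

Hunk 1: at line 1 remove [lyu,czrkp] add [fbfjy,dzizq] -> 6 lines: brnxg biz fbfjy dzizq tsvmh hihss
Hunk 2: at line 2 remove [dzizq] add [vemi,betw] -> 7 lines: brnxg biz fbfjy vemi betw tsvmh hihss
Hunk 3: at line 2 remove [fbfjy,vemi] add [disq,ormq] -> 7 lines: brnxg biz disq ormq betw tsvmh hihss

Answer: brnxg
biz
disq
ormq
betw
tsvmh
hihss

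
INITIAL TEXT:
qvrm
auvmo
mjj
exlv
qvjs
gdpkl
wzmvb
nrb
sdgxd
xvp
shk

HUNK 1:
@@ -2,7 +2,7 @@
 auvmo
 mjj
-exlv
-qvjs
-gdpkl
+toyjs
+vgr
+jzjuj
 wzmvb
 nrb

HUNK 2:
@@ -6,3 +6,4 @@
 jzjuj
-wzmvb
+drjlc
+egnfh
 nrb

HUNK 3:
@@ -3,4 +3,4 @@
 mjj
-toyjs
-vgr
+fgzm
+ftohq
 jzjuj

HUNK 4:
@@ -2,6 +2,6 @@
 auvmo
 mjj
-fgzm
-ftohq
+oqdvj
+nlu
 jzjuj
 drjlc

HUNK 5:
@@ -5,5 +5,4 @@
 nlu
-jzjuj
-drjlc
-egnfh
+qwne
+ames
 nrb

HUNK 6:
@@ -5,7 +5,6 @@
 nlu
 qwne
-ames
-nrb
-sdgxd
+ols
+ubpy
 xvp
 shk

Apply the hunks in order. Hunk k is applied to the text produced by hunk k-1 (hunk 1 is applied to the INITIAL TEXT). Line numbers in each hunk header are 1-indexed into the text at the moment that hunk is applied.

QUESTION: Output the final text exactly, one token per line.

Hunk 1: at line 2 remove [exlv,qvjs,gdpkl] add [toyjs,vgr,jzjuj] -> 11 lines: qvrm auvmo mjj toyjs vgr jzjuj wzmvb nrb sdgxd xvp shk
Hunk 2: at line 6 remove [wzmvb] add [drjlc,egnfh] -> 12 lines: qvrm auvmo mjj toyjs vgr jzjuj drjlc egnfh nrb sdgxd xvp shk
Hunk 3: at line 3 remove [toyjs,vgr] add [fgzm,ftohq] -> 12 lines: qvrm auvmo mjj fgzm ftohq jzjuj drjlc egnfh nrb sdgxd xvp shk
Hunk 4: at line 2 remove [fgzm,ftohq] add [oqdvj,nlu] -> 12 lines: qvrm auvmo mjj oqdvj nlu jzjuj drjlc egnfh nrb sdgxd xvp shk
Hunk 5: at line 5 remove [jzjuj,drjlc,egnfh] add [qwne,ames] -> 11 lines: qvrm auvmo mjj oqdvj nlu qwne ames nrb sdgxd xvp shk
Hunk 6: at line 5 remove [ames,nrb,sdgxd] add [ols,ubpy] -> 10 lines: qvrm auvmo mjj oqdvj nlu qwne ols ubpy xvp shk

Answer: qvrm
auvmo
mjj
oqdvj
nlu
qwne
ols
ubpy
xvp
shk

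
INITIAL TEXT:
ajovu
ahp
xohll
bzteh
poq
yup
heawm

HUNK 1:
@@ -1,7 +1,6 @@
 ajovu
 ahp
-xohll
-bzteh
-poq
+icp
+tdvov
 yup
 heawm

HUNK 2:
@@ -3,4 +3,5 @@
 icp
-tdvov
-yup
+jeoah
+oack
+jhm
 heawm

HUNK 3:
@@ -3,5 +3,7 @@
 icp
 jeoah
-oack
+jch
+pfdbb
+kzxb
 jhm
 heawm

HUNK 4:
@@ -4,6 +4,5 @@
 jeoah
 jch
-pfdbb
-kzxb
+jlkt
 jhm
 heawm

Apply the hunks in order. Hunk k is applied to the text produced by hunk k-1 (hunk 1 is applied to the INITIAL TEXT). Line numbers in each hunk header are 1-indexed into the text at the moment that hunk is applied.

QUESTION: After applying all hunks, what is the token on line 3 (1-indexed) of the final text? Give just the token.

Answer: icp

Derivation:
Hunk 1: at line 1 remove [xohll,bzteh,poq] add [icp,tdvov] -> 6 lines: ajovu ahp icp tdvov yup heawm
Hunk 2: at line 3 remove [tdvov,yup] add [jeoah,oack,jhm] -> 7 lines: ajovu ahp icp jeoah oack jhm heawm
Hunk 3: at line 3 remove [oack] add [jch,pfdbb,kzxb] -> 9 lines: ajovu ahp icp jeoah jch pfdbb kzxb jhm heawm
Hunk 4: at line 4 remove [pfdbb,kzxb] add [jlkt] -> 8 lines: ajovu ahp icp jeoah jch jlkt jhm heawm
Final line 3: icp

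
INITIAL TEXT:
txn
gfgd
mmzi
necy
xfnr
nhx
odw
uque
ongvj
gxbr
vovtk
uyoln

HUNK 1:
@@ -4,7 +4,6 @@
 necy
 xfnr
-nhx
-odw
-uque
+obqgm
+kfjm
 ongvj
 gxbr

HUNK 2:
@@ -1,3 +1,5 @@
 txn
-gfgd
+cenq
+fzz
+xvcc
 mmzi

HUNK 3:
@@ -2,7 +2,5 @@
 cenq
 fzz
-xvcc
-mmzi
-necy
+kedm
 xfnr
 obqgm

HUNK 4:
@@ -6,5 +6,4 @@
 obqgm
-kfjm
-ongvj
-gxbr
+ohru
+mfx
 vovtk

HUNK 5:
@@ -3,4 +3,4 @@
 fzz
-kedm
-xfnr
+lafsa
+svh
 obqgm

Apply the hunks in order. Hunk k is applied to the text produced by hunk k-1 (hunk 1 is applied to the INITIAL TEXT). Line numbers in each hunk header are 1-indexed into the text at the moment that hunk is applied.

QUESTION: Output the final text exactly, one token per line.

Answer: txn
cenq
fzz
lafsa
svh
obqgm
ohru
mfx
vovtk
uyoln

Derivation:
Hunk 1: at line 4 remove [nhx,odw,uque] add [obqgm,kfjm] -> 11 lines: txn gfgd mmzi necy xfnr obqgm kfjm ongvj gxbr vovtk uyoln
Hunk 2: at line 1 remove [gfgd] add [cenq,fzz,xvcc] -> 13 lines: txn cenq fzz xvcc mmzi necy xfnr obqgm kfjm ongvj gxbr vovtk uyoln
Hunk 3: at line 2 remove [xvcc,mmzi,necy] add [kedm] -> 11 lines: txn cenq fzz kedm xfnr obqgm kfjm ongvj gxbr vovtk uyoln
Hunk 4: at line 6 remove [kfjm,ongvj,gxbr] add [ohru,mfx] -> 10 lines: txn cenq fzz kedm xfnr obqgm ohru mfx vovtk uyoln
Hunk 5: at line 3 remove [kedm,xfnr] add [lafsa,svh] -> 10 lines: txn cenq fzz lafsa svh obqgm ohru mfx vovtk uyoln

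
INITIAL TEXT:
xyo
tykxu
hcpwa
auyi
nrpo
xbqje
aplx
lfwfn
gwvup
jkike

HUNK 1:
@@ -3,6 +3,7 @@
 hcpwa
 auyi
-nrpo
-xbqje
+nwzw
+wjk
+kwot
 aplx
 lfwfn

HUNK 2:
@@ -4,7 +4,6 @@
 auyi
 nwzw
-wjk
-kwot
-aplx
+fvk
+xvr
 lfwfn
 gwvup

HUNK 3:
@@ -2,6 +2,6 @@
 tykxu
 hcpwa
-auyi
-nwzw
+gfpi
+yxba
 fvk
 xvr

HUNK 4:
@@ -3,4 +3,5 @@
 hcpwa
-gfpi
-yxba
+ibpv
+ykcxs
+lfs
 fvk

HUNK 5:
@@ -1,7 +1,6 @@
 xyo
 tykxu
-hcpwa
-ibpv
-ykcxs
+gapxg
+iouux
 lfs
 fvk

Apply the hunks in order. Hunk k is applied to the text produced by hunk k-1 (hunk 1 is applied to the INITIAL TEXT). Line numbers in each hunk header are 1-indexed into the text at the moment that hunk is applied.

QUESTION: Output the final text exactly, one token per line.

Answer: xyo
tykxu
gapxg
iouux
lfs
fvk
xvr
lfwfn
gwvup
jkike

Derivation:
Hunk 1: at line 3 remove [nrpo,xbqje] add [nwzw,wjk,kwot] -> 11 lines: xyo tykxu hcpwa auyi nwzw wjk kwot aplx lfwfn gwvup jkike
Hunk 2: at line 4 remove [wjk,kwot,aplx] add [fvk,xvr] -> 10 lines: xyo tykxu hcpwa auyi nwzw fvk xvr lfwfn gwvup jkike
Hunk 3: at line 2 remove [auyi,nwzw] add [gfpi,yxba] -> 10 lines: xyo tykxu hcpwa gfpi yxba fvk xvr lfwfn gwvup jkike
Hunk 4: at line 3 remove [gfpi,yxba] add [ibpv,ykcxs,lfs] -> 11 lines: xyo tykxu hcpwa ibpv ykcxs lfs fvk xvr lfwfn gwvup jkike
Hunk 5: at line 1 remove [hcpwa,ibpv,ykcxs] add [gapxg,iouux] -> 10 lines: xyo tykxu gapxg iouux lfs fvk xvr lfwfn gwvup jkike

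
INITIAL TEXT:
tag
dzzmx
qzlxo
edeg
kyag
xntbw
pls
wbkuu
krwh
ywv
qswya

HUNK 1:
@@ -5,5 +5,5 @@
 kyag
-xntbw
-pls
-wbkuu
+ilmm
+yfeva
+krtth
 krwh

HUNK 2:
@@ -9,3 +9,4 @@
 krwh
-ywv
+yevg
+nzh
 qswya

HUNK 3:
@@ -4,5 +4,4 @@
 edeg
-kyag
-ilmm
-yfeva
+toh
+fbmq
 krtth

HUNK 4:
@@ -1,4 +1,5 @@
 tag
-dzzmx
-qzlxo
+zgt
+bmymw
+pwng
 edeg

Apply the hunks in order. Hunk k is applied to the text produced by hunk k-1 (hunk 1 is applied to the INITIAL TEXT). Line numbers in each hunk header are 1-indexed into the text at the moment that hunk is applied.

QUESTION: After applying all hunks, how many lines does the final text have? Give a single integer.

Hunk 1: at line 5 remove [xntbw,pls,wbkuu] add [ilmm,yfeva,krtth] -> 11 lines: tag dzzmx qzlxo edeg kyag ilmm yfeva krtth krwh ywv qswya
Hunk 2: at line 9 remove [ywv] add [yevg,nzh] -> 12 lines: tag dzzmx qzlxo edeg kyag ilmm yfeva krtth krwh yevg nzh qswya
Hunk 3: at line 4 remove [kyag,ilmm,yfeva] add [toh,fbmq] -> 11 lines: tag dzzmx qzlxo edeg toh fbmq krtth krwh yevg nzh qswya
Hunk 4: at line 1 remove [dzzmx,qzlxo] add [zgt,bmymw,pwng] -> 12 lines: tag zgt bmymw pwng edeg toh fbmq krtth krwh yevg nzh qswya
Final line count: 12

Answer: 12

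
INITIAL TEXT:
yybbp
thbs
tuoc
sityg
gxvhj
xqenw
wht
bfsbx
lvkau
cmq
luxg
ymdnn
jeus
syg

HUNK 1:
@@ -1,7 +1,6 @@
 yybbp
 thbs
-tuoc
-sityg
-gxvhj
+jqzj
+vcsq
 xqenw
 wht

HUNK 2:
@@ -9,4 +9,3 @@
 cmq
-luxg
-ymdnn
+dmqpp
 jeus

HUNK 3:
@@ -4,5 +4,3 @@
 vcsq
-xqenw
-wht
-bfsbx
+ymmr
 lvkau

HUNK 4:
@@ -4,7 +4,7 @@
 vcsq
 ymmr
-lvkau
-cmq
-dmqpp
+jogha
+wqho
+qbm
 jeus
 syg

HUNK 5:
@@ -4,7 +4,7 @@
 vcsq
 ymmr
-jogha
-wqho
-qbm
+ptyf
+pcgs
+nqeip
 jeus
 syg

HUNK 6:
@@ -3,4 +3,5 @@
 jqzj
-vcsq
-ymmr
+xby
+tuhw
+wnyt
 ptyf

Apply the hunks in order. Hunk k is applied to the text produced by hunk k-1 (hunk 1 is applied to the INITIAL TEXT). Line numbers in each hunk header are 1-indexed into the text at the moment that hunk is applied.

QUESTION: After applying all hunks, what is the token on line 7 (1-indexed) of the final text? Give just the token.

Hunk 1: at line 1 remove [tuoc,sityg,gxvhj] add [jqzj,vcsq] -> 13 lines: yybbp thbs jqzj vcsq xqenw wht bfsbx lvkau cmq luxg ymdnn jeus syg
Hunk 2: at line 9 remove [luxg,ymdnn] add [dmqpp] -> 12 lines: yybbp thbs jqzj vcsq xqenw wht bfsbx lvkau cmq dmqpp jeus syg
Hunk 3: at line 4 remove [xqenw,wht,bfsbx] add [ymmr] -> 10 lines: yybbp thbs jqzj vcsq ymmr lvkau cmq dmqpp jeus syg
Hunk 4: at line 4 remove [lvkau,cmq,dmqpp] add [jogha,wqho,qbm] -> 10 lines: yybbp thbs jqzj vcsq ymmr jogha wqho qbm jeus syg
Hunk 5: at line 4 remove [jogha,wqho,qbm] add [ptyf,pcgs,nqeip] -> 10 lines: yybbp thbs jqzj vcsq ymmr ptyf pcgs nqeip jeus syg
Hunk 6: at line 3 remove [vcsq,ymmr] add [xby,tuhw,wnyt] -> 11 lines: yybbp thbs jqzj xby tuhw wnyt ptyf pcgs nqeip jeus syg
Final line 7: ptyf

Answer: ptyf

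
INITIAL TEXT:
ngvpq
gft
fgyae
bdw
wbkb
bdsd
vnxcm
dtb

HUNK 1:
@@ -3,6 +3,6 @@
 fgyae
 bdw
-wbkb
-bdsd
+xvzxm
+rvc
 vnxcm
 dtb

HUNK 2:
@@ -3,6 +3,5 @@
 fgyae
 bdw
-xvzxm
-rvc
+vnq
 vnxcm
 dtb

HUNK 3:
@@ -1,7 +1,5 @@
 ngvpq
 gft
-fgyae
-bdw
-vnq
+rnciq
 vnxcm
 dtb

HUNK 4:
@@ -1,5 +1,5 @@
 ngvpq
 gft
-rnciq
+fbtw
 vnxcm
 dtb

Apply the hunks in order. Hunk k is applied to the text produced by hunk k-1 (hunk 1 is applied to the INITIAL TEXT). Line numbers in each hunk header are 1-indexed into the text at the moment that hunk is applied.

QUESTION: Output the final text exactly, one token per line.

Answer: ngvpq
gft
fbtw
vnxcm
dtb

Derivation:
Hunk 1: at line 3 remove [wbkb,bdsd] add [xvzxm,rvc] -> 8 lines: ngvpq gft fgyae bdw xvzxm rvc vnxcm dtb
Hunk 2: at line 3 remove [xvzxm,rvc] add [vnq] -> 7 lines: ngvpq gft fgyae bdw vnq vnxcm dtb
Hunk 3: at line 1 remove [fgyae,bdw,vnq] add [rnciq] -> 5 lines: ngvpq gft rnciq vnxcm dtb
Hunk 4: at line 1 remove [rnciq] add [fbtw] -> 5 lines: ngvpq gft fbtw vnxcm dtb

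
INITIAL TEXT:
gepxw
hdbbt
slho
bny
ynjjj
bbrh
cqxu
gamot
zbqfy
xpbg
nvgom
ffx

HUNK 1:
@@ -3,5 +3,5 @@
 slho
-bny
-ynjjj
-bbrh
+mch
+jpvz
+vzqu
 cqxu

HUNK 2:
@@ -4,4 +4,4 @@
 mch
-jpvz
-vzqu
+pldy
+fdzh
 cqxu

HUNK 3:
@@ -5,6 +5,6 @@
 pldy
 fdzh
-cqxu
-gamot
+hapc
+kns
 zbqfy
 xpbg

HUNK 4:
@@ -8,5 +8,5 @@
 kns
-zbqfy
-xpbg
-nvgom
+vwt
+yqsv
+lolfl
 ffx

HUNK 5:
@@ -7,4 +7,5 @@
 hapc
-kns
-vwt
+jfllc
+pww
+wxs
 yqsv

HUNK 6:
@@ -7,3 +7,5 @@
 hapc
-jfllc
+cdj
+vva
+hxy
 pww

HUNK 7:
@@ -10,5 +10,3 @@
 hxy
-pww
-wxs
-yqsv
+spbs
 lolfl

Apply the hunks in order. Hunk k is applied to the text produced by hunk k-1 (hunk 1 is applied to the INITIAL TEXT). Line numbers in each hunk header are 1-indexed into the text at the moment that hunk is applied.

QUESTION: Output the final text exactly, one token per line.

Answer: gepxw
hdbbt
slho
mch
pldy
fdzh
hapc
cdj
vva
hxy
spbs
lolfl
ffx

Derivation:
Hunk 1: at line 3 remove [bny,ynjjj,bbrh] add [mch,jpvz,vzqu] -> 12 lines: gepxw hdbbt slho mch jpvz vzqu cqxu gamot zbqfy xpbg nvgom ffx
Hunk 2: at line 4 remove [jpvz,vzqu] add [pldy,fdzh] -> 12 lines: gepxw hdbbt slho mch pldy fdzh cqxu gamot zbqfy xpbg nvgom ffx
Hunk 3: at line 5 remove [cqxu,gamot] add [hapc,kns] -> 12 lines: gepxw hdbbt slho mch pldy fdzh hapc kns zbqfy xpbg nvgom ffx
Hunk 4: at line 8 remove [zbqfy,xpbg,nvgom] add [vwt,yqsv,lolfl] -> 12 lines: gepxw hdbbt slho mch pldy fdzh hapc kns vwt yqsv lolfl ffx
Hunk 5: at line 7 remove [kns,vwt] add [jfllc,pww,wxs] -> 13 lines: gepxw hdbbt slho mch pldy fdzh hapc jfllc pww wxs yqsv lolfl ffx
Hunk 6: at line 7 remove [jfllc] add [cdj,vva,hxy] -> 15 lines: gepxw hdbbt slho mch pldy fdzh hapc cdj vva hxy pww wxs yqsv lolfl ffx
Hunk 7: at line 10 remove [pww,wxs,yqsv] add [spbs] -> 13 lines: gepxw hdbbt slho mch pldy fdzh hapc cdj vva hxy spbs lolfl ffx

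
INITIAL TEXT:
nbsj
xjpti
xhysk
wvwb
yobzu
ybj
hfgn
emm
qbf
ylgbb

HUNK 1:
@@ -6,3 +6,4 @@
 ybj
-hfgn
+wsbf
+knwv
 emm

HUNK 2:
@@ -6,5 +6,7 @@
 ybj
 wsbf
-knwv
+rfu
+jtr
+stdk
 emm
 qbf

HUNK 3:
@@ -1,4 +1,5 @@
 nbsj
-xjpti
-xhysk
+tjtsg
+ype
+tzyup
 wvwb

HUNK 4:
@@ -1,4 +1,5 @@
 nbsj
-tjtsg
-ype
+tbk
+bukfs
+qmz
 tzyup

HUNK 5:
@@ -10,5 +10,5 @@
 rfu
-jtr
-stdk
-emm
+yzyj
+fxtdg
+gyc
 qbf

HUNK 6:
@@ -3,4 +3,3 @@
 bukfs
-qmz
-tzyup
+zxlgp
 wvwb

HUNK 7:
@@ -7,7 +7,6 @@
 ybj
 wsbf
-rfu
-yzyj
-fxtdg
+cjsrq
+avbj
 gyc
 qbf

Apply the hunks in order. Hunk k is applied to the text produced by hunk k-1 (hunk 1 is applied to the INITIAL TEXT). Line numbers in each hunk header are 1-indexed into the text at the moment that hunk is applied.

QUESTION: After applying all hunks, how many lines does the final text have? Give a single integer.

Answer: 13

Derivation:
Hunk 1: at line 6 remove [hfgn] add [wsbf,knwv] -> 11 lines: nbsj xjpti xhysk wvwb yobzu ybj wsbf knwv emm qbf ylgbb
Hunk 2: at line 6 remove [knwv] add [rfu,jtr,stdk] -> 13 lines: nbsj xjpti xhysk wvwb yobzu ybj wsbf rfu jtr stdk emm qbf ylgbb
Hunk 3: at line 1 remove [xjpti,xhysk] add [tjtsg,ype,tzyup] -> 14 lines: nbsj tjtsg ype tzyup wvwb yobzu ybj wsbf rfu jtr stdk emm qbf ylgbb
Hunk 4: at line 1 remove [tjtsg,ype] add [tbk,bukfs,qmz] -> 15 lines: nbsj tbk bukfs qmz tzyup wvwb yobzu ybj wsbf rfu jtr stdk emm qbf ylgbb
Hunk 5: at line 10 remove [jtr,stdk,emm] add [yzyj,fxtdg,gyc] -> 15 lines: nbsj tbk bukfs qmz tzyup wvwb yobzu ybj wsbf rfu yzyj fxtdg gyc qbf ylgbb
Hunk 6: at line 3 remove [qmz,tzyup] add [zxlgp] -> 14 lines: nbsj tbk bukfs zxlgp wvwb yobzu ybj wsbf rfu yzyj fxtdg gyc qbf ylgbb
Hunk 7: at line 7 remove [rfu,yzyj,fxtdg] add [cjsrq,avbj] -> 13 lines: nbsj tbk bukfs zxlgp wvwb yobzu ybj wsbf cjsrq avbj gyc qbf ylgbb
Final line count: 13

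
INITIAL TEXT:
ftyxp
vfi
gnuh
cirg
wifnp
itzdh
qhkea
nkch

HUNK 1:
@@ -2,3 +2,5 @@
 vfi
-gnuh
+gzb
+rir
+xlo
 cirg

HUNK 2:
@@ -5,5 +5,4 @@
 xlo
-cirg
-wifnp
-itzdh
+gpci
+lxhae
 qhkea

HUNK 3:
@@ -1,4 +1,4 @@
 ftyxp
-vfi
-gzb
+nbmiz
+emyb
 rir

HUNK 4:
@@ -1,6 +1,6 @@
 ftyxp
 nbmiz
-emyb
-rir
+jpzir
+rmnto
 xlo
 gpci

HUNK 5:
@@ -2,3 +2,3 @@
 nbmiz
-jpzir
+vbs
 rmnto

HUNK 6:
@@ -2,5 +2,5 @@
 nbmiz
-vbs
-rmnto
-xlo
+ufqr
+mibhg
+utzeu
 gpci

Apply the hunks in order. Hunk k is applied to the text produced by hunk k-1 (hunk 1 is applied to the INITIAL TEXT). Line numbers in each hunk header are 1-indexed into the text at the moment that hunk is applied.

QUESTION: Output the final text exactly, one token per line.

Hunk 1: at line 2 remove [gnuh] add [gzb,rir,xlo] -> 10 lines: ftyxp vfi gzb rir xlo cirg wifnp itzdh qhkea nkch
Hunk 2: at line 5 remove [cirg,wifnp,itzdh] add [gpci,lxhae] -> 9 lines: ftyxp vfi gzb rir xlo gpci lxhae qhkea nkch
Hunk 3: at line 1 remove [vfi,gzb] add [nbmiz,emyb] -> 9 lines: ftyxp nbmiz emyb rir xlo gpci lxhae qhkea nkch
Hunk 4: at line 1 remove [emyb,rir] add [jpzir,rmnto] -> 9 lines: ftyxp nbmiz jpzir rmnto xlo gpci lxhae qhkea nkch
Hunk 5: at line 2 remove [jpzir] add [vbs] -> 9 lines: ftyxp nbmiz vbs rmnto xlo gpci lxhae qhkea nkch
Hunk 6: at line 2 remove [vbs,rmnto,xlo] add [ufqr,mibhg,utzeu] -> 9 lines: ftyxp nbmiz ufqr mibhg utzeu gpci lxhae qhkea nkch

Answer: ftyxp
nbmiz
ufqr
mibhg
utzeu
gpci
lxhae
qhkea
nkch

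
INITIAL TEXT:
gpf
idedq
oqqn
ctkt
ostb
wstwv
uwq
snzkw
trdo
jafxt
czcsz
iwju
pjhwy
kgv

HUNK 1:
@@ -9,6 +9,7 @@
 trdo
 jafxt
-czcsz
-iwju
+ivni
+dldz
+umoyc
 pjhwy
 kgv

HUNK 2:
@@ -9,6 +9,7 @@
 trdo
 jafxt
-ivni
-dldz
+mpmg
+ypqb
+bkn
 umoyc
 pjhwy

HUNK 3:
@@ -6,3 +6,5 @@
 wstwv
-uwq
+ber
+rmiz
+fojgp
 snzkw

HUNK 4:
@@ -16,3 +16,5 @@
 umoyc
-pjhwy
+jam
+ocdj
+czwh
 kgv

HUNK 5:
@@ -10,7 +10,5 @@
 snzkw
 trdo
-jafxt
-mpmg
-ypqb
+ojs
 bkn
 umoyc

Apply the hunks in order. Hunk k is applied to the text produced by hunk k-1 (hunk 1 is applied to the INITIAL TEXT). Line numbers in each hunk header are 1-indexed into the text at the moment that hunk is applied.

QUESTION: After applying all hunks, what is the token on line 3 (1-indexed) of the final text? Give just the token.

Hunk 1: at line 9 remove [czcsz,iwju] add [ivni,dldz,umoyc] -> 15 lines: gpf idedq oqqn ctkt ostb wstwv uwq snzkw trdo jafxt ivni dldz umoyc pjhwy kgv
Hunk 2: at line 9 remove [ivni,dldz] add [mpmg,ypqb,bkn] -> 16 lines: gpf idedq oqqn ctkt ostb wstwv uwq snzkw trdo jafxt mpmg ypqb bkn umoyc pjhwy kgv
Hunk 3: at line 6 remove [uwq] add [ber,rmiz,fojgp] -> 18 lines: gpf idedq oqqn ctkt ostb wstwv ber rmiz fojgp snzkw trdo jafxt mpmg ypqb bkn umoyc pjhwy kgv
Hunk 4: at line 16 remove [pjhwy] add [jam,ocdj,czwh] -> 20 lines: gpf idedq oqqn ctkt ostb wstwv ber rmiz fojgp snzkw trdo jafxt mpmg ypqb bkn umoyc jam ocdj czwh kgv
Hunk 5: at line 10 remove [jafxt,mpmg,ypqb] add [ojs] -> 18 lines: gpf idedq oqqn ctkt ostb wstwv ber rmiz fojgp snzkw trdo ojs bkn umoyc jam ocdj czwh kgv
Final line 3: oqqn

Answer: oqqn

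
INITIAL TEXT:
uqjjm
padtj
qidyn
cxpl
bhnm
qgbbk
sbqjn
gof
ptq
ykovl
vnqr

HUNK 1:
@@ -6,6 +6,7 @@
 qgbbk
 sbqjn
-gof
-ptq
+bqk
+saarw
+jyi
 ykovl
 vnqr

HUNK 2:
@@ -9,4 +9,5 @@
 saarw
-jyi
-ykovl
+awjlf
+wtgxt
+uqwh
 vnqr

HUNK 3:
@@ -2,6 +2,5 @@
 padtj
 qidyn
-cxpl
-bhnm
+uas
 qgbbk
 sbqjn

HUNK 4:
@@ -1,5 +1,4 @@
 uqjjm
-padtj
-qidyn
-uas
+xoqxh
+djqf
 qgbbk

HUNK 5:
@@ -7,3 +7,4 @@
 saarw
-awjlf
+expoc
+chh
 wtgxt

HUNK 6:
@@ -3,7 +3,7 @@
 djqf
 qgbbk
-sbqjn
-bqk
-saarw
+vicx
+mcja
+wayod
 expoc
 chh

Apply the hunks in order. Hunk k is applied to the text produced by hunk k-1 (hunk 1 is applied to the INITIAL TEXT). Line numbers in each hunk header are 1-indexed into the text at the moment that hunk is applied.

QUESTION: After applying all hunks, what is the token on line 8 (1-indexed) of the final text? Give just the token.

Hunk 1: at line 6 remove [gof,ptq] add [bqk,saarw,jyi] -> 12 lines: uqjjm padtj qidyn cxpl bhnm qgbbk sbqjn bqk saarw jyi ykovl vnqr
Hunk 2: at line 9 remove [jyi,ykovl] add [awjlf,wtgxt,uqwh] -> 13 lines: uqjjm padtj qidyn cxpl bhnm qgbbk sbqjn bqk saarw awjlf wtgxt uqwh vnqr
Hunk 3: at line 2 remove [cxpl,bhnm] add [uas] -> 12 lines: uqjjm padtj qidyn uas qgbbk sbqjn bqk saarw awjlf wtgxt uqwh vnqr
Hunk 4: at line 1 remove [padtj,qidyn,uas] add [xoqxh,djqf] -> 11 lines: uqjjm xoqxh djqf qgbbk sbqjn bqk saarw awjlf wtgxt uqwh vnqr
Hunk 5: at line 7 remove [awjlf] add [expoc,chh] -> 12 lines: uqjjm xoqxh djqf qgbbk sbqjn bqk saarw expoc chh wtgxt uqwh vnqr
Hunk 6: at line 3 remove [sbqjn,bqk,saarw] add [vicx,mcja,wayod] -> 12 lines: uqjjm xoqxh djqf qgbbk vicx mcja wayod expoc chh wtgxt uqwh vnqr
Final line 8: expoc

Answer: expoc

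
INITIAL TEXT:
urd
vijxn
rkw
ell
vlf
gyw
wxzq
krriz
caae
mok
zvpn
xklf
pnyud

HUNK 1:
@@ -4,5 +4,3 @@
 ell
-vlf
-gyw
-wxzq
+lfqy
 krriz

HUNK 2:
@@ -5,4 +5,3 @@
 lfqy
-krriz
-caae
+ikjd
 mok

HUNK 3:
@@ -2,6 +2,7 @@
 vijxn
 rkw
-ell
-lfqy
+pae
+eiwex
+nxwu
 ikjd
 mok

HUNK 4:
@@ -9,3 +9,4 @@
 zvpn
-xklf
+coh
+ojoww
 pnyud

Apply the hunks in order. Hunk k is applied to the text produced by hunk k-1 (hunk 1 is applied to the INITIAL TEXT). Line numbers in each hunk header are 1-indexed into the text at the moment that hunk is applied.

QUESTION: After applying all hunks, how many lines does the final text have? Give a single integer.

Hunk 1: at line 4 remove [vlf,gyw,wxzq] add [lfqy] -> 11 lines: urd vijxn rkw ell lfqy krriz caae mok zvpn xklf pnyud
Hunk 2: at line 5 remove [krriz,caae] add [ikjd] -> 10 lines: urd vijxn rkw ell lfqy ikjd mok zvpn xklf pnyud
Hunk 3: at line 2 remove [ell,lfqy] add [pae,eiwex,nxwu] -> 11 lines: urd vijxn rkw pae eiwex nxwu ikjd mok zvpn xklf pnyud
Hunk 4: at line 9 remove [xklf] add [coh,ojoww] -> 12 lines: urd vijxn rkw pae eiwex nxwu ikjd mok zvpn coh ojoww pnyud
Final line count: 12

Answer: 12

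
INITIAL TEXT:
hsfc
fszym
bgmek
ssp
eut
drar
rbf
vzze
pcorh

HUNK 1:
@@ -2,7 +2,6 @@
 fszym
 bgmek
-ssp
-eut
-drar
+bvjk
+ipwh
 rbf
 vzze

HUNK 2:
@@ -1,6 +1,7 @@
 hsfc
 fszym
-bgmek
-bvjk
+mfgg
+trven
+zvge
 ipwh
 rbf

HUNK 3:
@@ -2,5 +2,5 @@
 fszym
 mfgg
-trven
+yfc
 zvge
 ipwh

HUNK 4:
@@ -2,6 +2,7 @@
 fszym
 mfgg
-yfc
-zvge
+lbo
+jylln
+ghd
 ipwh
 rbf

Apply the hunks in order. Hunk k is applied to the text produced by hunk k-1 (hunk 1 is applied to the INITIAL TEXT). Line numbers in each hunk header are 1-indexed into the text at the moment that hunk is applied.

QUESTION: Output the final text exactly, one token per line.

Hunk 1: at line 2 remove [ssp,eut,drar] add [bvjk,ipwh] -> 8 lines: hsfc fszym bgmek bvjk ipwh rbf vzze pcorh
Hunk 2: at line 1 remove [bgmek,bvjk] add [mfgg,trven,zvge] -> 9 lines: hsfc fszym mfgg trven zvge ipwh rbf vzze pcorh
Hunk 3: at line 2 remove [trven] add [yfc] -> 9 lines: hsfc fszym mfgg yfc zvge ipwh rbf vzze pcorh
Hunk 4: at line 2 remove [yfc,zvge] add [lbo,jylln,ghd] -> 10 lines: hsfc fszym mfgg lbo jylln ghd ipwh rbf vzze pcorh

Answer: hsfc
fszym
mfgg
lbo
jylln
ghd
ipwh
rbf
vzze
pcorh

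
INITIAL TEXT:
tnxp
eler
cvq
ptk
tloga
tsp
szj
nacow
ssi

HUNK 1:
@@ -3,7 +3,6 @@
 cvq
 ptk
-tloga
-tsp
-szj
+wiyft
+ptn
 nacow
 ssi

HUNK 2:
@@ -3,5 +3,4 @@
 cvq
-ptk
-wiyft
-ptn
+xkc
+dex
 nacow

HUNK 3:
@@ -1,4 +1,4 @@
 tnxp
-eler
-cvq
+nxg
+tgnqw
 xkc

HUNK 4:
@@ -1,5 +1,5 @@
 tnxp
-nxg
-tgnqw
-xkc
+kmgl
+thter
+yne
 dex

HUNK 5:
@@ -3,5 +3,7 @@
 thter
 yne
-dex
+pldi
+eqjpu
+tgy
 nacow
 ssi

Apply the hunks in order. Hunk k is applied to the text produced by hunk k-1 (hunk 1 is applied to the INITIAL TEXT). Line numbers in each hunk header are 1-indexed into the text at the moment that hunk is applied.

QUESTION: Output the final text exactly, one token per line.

Answer: tnxp
kmgl
thter
yne
pldi
eqjpu
tgy
nacow
ssi

Derivation:
Hunk 1: at line 3 remove [tloga,tsp,szj] add [wiyft,ptn] -> 8 lines: tnxp eler cvq ptk wiyft ptn nacow ssi
Hunk 2: at line 3 remove [ptk,wiyft,ptn] add [xkc,dex] -> 7 lines: tnxp eler cvq xkc dex nacow ssi
Hunk 3: at line 1 remove [eler,cvq] add [nxg,tgnqw] -> 7 lines: tnxp nxg tgnqw xkc dex nacow ssi
Hunk 4: at line 1 remove [nxg,tgnqw,xkc] add [kmgl,thter,yne] -> 7 lines: tnxp kmgl thter yne dex nacow ssi
Hunk 5: at line 3 remove [dex] add [pldi,eqjpu,tgy] -> 9 lines: tnxp kmgl thter yne pldi eqjpu tgy nacow ssi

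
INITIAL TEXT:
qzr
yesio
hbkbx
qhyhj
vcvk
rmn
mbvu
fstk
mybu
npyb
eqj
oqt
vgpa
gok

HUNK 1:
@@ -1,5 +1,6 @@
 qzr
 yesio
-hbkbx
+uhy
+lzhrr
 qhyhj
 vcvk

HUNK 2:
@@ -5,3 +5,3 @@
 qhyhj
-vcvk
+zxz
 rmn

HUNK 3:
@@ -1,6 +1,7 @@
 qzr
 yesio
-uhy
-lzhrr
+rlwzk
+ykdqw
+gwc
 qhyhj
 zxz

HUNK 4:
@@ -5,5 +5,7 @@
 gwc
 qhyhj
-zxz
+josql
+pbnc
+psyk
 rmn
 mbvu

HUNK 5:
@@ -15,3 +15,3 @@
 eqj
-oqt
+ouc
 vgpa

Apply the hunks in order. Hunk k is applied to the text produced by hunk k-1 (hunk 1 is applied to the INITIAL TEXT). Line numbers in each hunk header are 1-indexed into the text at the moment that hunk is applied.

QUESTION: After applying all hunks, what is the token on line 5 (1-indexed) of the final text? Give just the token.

Answer: gwc

Derivation:
Hunk 1: at line 1 remove [hbkbx] add [uhy,lzhrr] -> 15 lines: qzr yesio uhy lzhrr qhyhj vcvk rmn mbvu fstk mybu npyb eqj oqt vgpa gok
Hunk 2: at line 5 remove [vcvk] add [zxz] -> 15 lines: qzr yesio uhy lzhrr qhyhj zxz rmn mbvu fstk mybu npyb eqj oqt vgpa gok
Hunk 3: at line 1 remove [uhy,lzhrr] add [rlwzk,ykdqw,gwc] -> 16 lines: qzr yesio rlwzk ykdqw gwc qhyhj zxz rmn mbvu fstk mybu npyb eqj oqt vgpa gok
Hunk 4: at line 5 remove [zxz] add [josql,pbnc,psyk] -> 18 lines: qzr yesio rlwzk ykdqw gwc qhyhj josql pbnc psyk rmn mbvu fstk mybu npyb eqj oqt vgpa gok
Hunk 5: at line 15 remove [oqt] add [ouc] -> 18 lines: qzr yesio rlwzk ykdqw gwc qhyhj josql pbnc psyk rmn mbvu fstk mybu npyb eqj ouc vgpa gok
Final line 5: gwc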